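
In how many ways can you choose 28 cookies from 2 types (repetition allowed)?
C(28+2-1, 2-1) = C(29, 1) = 29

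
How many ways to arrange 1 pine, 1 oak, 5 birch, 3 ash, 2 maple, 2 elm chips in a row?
14! / (1! × 1! × 5! × 3! × 2! × 2!) = 30270240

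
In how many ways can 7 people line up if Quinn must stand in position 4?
Fix one position: (7-1)! = 720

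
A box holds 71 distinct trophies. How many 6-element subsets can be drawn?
C(71,6) = 71!/(6!×65!) = 143218999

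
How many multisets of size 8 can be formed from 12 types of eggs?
C(8+12-1, 12-1) = C(19, 11) = 75582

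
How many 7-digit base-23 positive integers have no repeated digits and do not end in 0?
Last digit: 22 nonzero choices. First digit: 21 (nonzero, ≠last). Middle 5: P(21,5) = 2441880. Total = 1128148560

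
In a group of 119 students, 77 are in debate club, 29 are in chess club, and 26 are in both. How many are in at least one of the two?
|A∪B| = |A| + |B| - |A∩B| = 77 + 29 - 26 = 80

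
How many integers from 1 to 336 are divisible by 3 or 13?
⌊336/3⌋ + ⌊336/13⌋ - ⌊336/39⌋ = 112 + 25 - 8 = 129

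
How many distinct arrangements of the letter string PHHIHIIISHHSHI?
14! / (6! × 2! × 5! × 1!) = 504504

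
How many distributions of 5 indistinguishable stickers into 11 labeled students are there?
C(5+11-1, 11-1) = C(15, 10) = 3003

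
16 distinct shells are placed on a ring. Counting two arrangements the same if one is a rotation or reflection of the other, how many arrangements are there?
(16-1)!/2 = 1307674368000/2 = 653837184000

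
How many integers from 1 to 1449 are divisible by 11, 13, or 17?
⌊1449/11⌋+⌊1449/13⌋+⌊1449/17⌋ - ⌊1449/143⌋-⌊1449/187⌋-⌊1449/221⌋ + ⌊1449/2431⌋ = 131+111+85 - 10-7-6 + 0 = 304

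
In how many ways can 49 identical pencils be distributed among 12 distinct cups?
C(49+12-1, 12-1) = C(60, 11) = 342700125300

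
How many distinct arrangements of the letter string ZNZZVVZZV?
9! / (5! × 1! × 3!) = 504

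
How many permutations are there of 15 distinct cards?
15! = 1307674368000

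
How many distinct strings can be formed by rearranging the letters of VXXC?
4! / (1! × 2! × 1!) = 12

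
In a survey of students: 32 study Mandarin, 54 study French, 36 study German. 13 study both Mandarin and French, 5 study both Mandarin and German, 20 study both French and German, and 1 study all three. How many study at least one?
|A∪B∪C| = 32+54+36-13-5-20+1 = 85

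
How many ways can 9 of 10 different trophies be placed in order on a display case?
P(10,9) = 10!/(10-9)! = 3628800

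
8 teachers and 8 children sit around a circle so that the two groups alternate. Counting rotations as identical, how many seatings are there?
Fix one of the teachers: (8-1)! ways for the remaining teachers, × 8! ways for the children = 5040 × 40320 = 203212800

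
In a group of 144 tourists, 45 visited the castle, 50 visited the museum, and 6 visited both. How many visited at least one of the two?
|A∪B| = |A| + |B| - |A∩B| = 45 + 50 - 6 = 89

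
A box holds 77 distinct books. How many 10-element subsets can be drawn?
C(77,10) = 77!/(10!×67!) = 1096993404430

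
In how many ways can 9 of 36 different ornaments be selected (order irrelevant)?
C(36,9) = 36!/(9!×27!) = 94143280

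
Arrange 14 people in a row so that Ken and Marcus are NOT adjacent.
Total - adjacent = 14! - (14-1)!×2 = 87178291200 - 12454041600 = 74724249600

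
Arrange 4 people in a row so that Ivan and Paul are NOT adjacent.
Total - adjacent = 4! - (4-1)!×2 = 24 - 12 = 12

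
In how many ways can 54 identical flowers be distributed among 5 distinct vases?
C(54+5-1, 5-1) = C(58, 4) = 424270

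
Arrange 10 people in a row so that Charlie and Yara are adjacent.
Treat as block: (10-1)! × 2! = 362880 × 2 = 725760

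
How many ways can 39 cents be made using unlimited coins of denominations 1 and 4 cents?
Coefficient of x^39 in 1/(1-x^1) · 1/(1-x^4). Use j coins of 4 for j = 0..⌊39/4⌋ = 9, the rest in 1s: 9 + 1 = 10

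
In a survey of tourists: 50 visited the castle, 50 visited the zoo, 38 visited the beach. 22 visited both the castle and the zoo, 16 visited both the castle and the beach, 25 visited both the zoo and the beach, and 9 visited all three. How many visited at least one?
|A∪B∪C| = 50+50+38-22-16-25+9 = 84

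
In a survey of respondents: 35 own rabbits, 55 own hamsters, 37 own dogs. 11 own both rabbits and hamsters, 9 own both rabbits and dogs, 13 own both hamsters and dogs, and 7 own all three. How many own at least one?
|A∪B∪C| = 35+55+37-11-9-13+7 = 101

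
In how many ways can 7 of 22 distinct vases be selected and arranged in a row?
P(22,7) = 22!/(22-7)! = 859541760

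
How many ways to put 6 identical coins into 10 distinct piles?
C(6+10-1, 10-1) = C(15, 9) = 5005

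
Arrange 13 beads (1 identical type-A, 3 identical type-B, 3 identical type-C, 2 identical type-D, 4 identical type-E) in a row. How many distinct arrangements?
13! / (1! × 3! × 3! × 2! × 4!) = 3603600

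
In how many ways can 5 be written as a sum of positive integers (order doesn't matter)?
Pentagonal recurrence p(n) = p(n-1) + p(n-2) - p(n-5) - p(n-7) + p(n-12) + p(n-15) - ... gives p(0..4) = 1, 1, 2, 3, 5. p(5) = p(4) + p(3) - p(0) = 5 + 3 - 1 = 7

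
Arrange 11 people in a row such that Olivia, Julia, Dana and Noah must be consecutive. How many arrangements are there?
Treat the 4 as one block: (11-4+1)! × 4! = 40320 × 24 = 967680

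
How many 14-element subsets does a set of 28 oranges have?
C(28,14) = 28!/(14!×14!) = 40116600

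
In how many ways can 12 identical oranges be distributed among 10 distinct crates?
C(12+10-1, 10-1) = C(21, 9) = 293930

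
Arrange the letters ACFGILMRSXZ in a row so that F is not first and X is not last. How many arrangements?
By inclusion-exclusion: 11! - 2×(11-1)! + (11-2)! = 39916800 - 7257600 + 362880 = 33022080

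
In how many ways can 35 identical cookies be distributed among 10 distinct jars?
C(35+10-1, 10-1) = C(44, 9) = 708930508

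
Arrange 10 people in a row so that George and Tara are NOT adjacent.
Total - adjacent = 10! - (10-1)!×2 = 3628800 - 725760 = 2903040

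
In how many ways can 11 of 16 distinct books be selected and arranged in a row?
P(16,11) = 16!/(16-11)! = 174356582400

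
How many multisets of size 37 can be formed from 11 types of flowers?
C(37+11-1, 11-1) = C(47, 10) = 5178066751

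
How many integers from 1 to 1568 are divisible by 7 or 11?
⌊1568/7⌋ + ⌊1568/11⌋ - ⌊1568/77⌋ = 224 + 142 - 20 = 346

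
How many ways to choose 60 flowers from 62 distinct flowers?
C(62,60) = 62!/(60!×2!) = 1891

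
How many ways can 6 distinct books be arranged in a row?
6! = 720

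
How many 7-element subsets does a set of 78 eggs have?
C(78,7) = 78!/(7!×71!) = 2641902120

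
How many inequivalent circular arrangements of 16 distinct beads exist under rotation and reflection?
(16-1)!/2 = 1307674368000/2 = 653837184000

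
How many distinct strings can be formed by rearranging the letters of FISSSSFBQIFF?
12! / (1! × 2! × 1! × 4! × 4!) = 415800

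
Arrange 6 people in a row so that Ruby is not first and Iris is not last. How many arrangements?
By inclusion-exclusion: 6! - 2×(6-1)! + (6-2)! = 720 - 240 + 24 = 504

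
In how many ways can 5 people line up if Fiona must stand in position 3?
Fix one position: (5-1)! = 24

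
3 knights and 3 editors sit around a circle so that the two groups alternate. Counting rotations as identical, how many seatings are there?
Fix one of the knights: (3-1)! ways for the remaining knights, × 3! ways for the editors = 2 × 6 = 12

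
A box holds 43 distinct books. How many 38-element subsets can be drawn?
C(43,38) = 43!/(38!×5!) = 962598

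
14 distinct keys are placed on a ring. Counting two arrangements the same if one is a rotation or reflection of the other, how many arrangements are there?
(14-1)!/2 = 6227020800/2 = 3113510400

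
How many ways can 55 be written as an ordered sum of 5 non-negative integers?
C(55+5-1, 5-1) = C(59, 4) = 455126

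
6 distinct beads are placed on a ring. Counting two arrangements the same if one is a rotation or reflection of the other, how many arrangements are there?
(6-1)!/2 = 120/2 = 60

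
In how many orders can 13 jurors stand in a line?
13! = 6227020800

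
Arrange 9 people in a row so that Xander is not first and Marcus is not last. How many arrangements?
By inclusion-exclusion: 9! - 2×(9-1)! + (9-2)! = 362880 - 80640 + 5040 = 287280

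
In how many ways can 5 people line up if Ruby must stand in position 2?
Fix one position: (5-1)! = 24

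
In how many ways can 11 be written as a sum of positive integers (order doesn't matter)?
Pentagonal recurrence p(n) = p(n-1) + p(n-2) - p(n-5) - p(n-7) + p(n-12) + p(n-15) - ... gives p(0..10) = 1, 1, 2, 3, 5, 7, 11, 15, 22, 30, 42. p(11) = p(10) + p(9) - p(6) - p(4) = 42 + 30 - 11 - 5 = 56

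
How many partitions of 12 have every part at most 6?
Let r_j(i) = number of partitions of i into parts ≤ j, for i = 0..12. r_1(i) = 1 for all i; r_j(i) = r_{j-1}(i) + r_j(i-j). Rows j = 2..6: ≤2: 1 1 2 2 3 3 4 4 5 5 6 6 7; ≤3: 1 1 2 3 4 5 7 8 10 12 14 16 19; ≤4: 1 1 2 3 5 6 9 11 15 18 23 27 34; ≤5: 1 1 2 3 5 7 10 13 18 23 30 37 47; ≤6: 1 1 2 3 5 7 11 14 20 26 35 44 58. r_6(12) = 58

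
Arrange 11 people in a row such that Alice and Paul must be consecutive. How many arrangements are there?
Treat the 2 as one block: (11-2+1)! × 2! = 3628800 × 2 = 7257600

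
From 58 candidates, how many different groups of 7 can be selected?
C(58,7) = 58!/(7!×51!) = 300674088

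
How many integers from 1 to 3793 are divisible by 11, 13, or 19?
⌊3793/11⌋+⌊3793/13⌋+⌊3793/19⌋ - ⌊3793/143⌋-⌊3793/209⌋-⌊3793/247⌋ + ⌊3793/2717⌋ = 344+291+199 - 26-18-15 + 1 = 776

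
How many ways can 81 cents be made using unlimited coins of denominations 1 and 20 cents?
Coefficient of x^81 in 1/(1-x^1) · 1/(1-x^20). Use j coins of 20 for j = 0..⌊81/20⌋ = 4, the rest in 1s: 4 + 1 = 5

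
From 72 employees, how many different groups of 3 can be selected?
C(72,3) = 72!/(3!×69!) = 59640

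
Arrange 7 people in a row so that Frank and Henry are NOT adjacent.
Total - adjacent = 7! - (7-1)!×2 = 5040 - 1440 = 3600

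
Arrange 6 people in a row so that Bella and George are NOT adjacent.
Total - adjacent = 6! - (6-1)!×2 = 720 - 240 = 480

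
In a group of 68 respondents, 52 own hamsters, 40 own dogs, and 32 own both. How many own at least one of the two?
|A∪B| = |A| + |B| - |A∩B| = 52 + 40 - 32 = 60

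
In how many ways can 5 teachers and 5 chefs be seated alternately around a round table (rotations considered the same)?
Fix one of the teachers: (5-1)! ways for the remaining teachers, × 5! ways for the chefs = 24 × 120 = 2880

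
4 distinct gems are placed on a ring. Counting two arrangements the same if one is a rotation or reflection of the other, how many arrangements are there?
(4-1)!/2 = 6/2 = 3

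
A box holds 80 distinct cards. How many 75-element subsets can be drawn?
C(80,75) = 80!/(75!×5!) = 24040016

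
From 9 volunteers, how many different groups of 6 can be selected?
C(9,6) = 9!/(6!×3!) = 84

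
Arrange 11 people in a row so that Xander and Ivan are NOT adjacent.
Total - adjacent = 11! - (11-1)!×2 = 39916800 - 7257600 = 32659200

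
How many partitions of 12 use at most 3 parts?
By conjugation, equals partitions of 12 into parts ≤ 3. Let r_j(i) = number of partitions of i into parts ≤ j, for i = 0..12. r_1(i) = 1 for all i; r_j(i) = r_{j-1}(i) + r_j(i-j). Rows j = 2..3: ≤2: 1 1 2 2 3 3 4 4 5 5 6 6 7; ≤3: 1 1 2 3 4 5 7 8 10 12 14 16 19. r_3(12) = 19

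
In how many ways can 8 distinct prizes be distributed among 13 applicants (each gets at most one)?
P(13,8) = 13!/(13-8)! = 51891840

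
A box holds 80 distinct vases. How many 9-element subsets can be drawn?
C(80,9) = 80!/(9!×71!) = 231900297200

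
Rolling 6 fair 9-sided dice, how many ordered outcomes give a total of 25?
Coefficient of x^25 in (x + x² + ... + x^9)^6. By inclusion-exclusion on dice exceeding 9: Σ_j (-1)^j C(6,j)·C(25-1-9j, 5) = C(6,0)·C(24,5) - C(6,1)·C(15,5) + C(6,2)·C(6,5) = 1·42504 - 6·3003 + 15·6 = 24576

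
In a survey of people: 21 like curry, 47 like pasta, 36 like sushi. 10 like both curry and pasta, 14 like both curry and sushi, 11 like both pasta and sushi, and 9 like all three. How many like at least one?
|A∪B∪C| = 21+47+36-10-14-11+9 = 78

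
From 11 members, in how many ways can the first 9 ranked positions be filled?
P(11,9) = 11!/(11-9)! = 19958400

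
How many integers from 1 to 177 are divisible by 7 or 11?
⌊177/7⌋ + ⌊177/11⌋ - ⌊177/77⌋ = 25 + 16 - 2 = 39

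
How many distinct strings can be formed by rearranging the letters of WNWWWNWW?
8! / (2! × 6!) = 28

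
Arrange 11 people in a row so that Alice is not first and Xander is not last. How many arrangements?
By inclusion-exclusion: 11! - 2×(11-1)! + (11-2)! = 39916800 - 7257600 + 362880 = 33022080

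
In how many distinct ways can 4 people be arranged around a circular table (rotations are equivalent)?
Circular: fix one position, arrange the rest. (4-1)! = 6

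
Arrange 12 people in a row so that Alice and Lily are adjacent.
Treat as block: (12-1)! × 2! = 39916800 × 2 = 79833600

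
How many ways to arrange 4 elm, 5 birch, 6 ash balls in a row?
15! / (4! × 5! × 6!) = 630630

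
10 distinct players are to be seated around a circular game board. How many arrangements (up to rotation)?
Circular: fix one position, arrange the rest. (10-1)! = 362880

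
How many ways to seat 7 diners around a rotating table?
Circular: fix one position, arrange the rest. (7-1)! = 720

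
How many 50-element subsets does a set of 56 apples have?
C(56,50) = 56!/(50!×6!) = 32468436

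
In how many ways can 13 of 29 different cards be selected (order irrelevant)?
C(29,13) = 29!/(13!×16!) = 67863915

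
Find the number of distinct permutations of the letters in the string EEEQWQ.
6! / (1! × 3! × 2!) = 60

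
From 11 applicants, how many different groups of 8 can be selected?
C(11,8) = 11!/(8!×3!) = 165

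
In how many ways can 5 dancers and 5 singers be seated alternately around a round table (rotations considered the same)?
Fix one of the dancers: (5-1)! ways for the remaining dancers, × 5! ways for the singers = 24 × 120 = 2880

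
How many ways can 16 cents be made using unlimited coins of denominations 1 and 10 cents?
Coefficient of x^16 in 1/(1-x^1) · 1/(1-x^10). Use j coins of 10 for j = 0..⌊16/10⌋ = 1, the rest in 1s: 1 + 1 = 2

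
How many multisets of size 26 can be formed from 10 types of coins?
C(26+10-1, 10-1) = C(35, 9) = 70607460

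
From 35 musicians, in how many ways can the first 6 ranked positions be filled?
P(35,6) = 35!/(35-6)! = 1168675200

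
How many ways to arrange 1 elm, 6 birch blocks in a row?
7! / (1! × 6!) = 7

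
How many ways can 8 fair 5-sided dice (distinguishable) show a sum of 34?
Coefficient of x^34 in (x + x² + ... + x^5)^8. By inclusion-exclusion on dice exceeding 5: Σ_j (-1)^j C(8,j)·C(34-1-5j, 7) = C(8,0)·C(33,7) - C(8,1)·C(28,7) + C(8,2)·C(23,7) - C(8,3)·C(18,7) + C(8,4)·C(13,7) - C(8,5)·C(8,7) = 1·4272048 - 8·1184040 + 28·245157 - 56·31824 + 70·1716 - 56·8 = 1652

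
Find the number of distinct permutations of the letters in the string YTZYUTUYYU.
10! / (2! × 1! × 4! × 3!) = 12600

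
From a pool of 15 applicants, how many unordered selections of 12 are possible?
C(15,12) = 15!/(12!×3!) = 455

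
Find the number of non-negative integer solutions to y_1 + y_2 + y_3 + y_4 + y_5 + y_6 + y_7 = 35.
C(35+7-1, 7-1) = C(41, 6) = 4496388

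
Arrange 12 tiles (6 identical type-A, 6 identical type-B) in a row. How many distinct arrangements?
12! / (6! × 6!) = 924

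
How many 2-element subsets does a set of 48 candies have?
C(48,2) = 48!/(2!×46!) = 1128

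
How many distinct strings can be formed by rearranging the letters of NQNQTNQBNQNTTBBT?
16! / (4! × 5! × 3! × 4!) = 50450400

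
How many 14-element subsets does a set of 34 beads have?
C(34,14) = 34!/(14!×20!) = 1391975640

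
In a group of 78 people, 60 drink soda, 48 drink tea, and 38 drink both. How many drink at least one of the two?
|A∪B| = |A| + |B| - |A∩B| = 60 + 48 - 38 = 70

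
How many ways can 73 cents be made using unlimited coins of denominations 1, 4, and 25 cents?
Coefficient of x^73 in 1/(1-x^1) · 1/(1-x^4) · 1/(1-x^25). Case on j = number of 25-cent coins (j = 0..2); remainder r = 73 - 25j is made from {1,4} in ⌊r/4⌋+1 ways. r = 73, 48, 23 → 19 + 13 + 6 = 38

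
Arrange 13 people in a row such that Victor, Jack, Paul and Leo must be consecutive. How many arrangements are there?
Treat the 4 as one block: (13-4+1)! × 4! = 3628800 × 24 = 87091200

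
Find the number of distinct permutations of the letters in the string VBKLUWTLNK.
10! / (1! × 1! × 1! × 1! × 1! × 2! × 2! × 1!) = 907200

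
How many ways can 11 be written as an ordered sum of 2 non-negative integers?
C(11+2-1, 2-1) = C(12, 1) = 12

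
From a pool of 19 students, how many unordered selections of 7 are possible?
C(19,7) = 19!/(7!×12!) = 50388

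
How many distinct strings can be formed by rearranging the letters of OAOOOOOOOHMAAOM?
15! / (9! × 2! × 1! × 3!) = 300300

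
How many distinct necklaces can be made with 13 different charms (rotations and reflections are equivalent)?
(13-1)!/2 = 479001600/2 = 239500800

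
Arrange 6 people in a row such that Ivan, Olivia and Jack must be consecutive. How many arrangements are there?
Treat the 3 as one block: (6-3+1)! × 3! = 24 × 6 = 144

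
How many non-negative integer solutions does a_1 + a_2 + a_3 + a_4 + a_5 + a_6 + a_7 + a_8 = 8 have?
C(8+8-1, 8-1) = C(15, 7) = 6435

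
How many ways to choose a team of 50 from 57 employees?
C(57,50) = 57!/(50!×7!) = 264385836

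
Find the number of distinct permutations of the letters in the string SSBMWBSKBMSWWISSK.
17! / (3! × 2! × 3! × 6! × 2! × 1!) = 3430627200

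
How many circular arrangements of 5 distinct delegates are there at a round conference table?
Circular: fix one position, arrange the rest. (5-1)! = 24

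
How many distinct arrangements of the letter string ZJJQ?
4! / (1! × 2! × 1!) = 12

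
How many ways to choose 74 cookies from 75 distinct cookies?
C(75,74) = 75!/(74!×1!) = 75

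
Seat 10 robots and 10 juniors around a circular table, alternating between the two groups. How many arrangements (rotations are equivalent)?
Fix one of the robots: (10-1)! ways for the remaining robots, × 10! ways for the juniors = 362880 × 3628800 = 1316818944000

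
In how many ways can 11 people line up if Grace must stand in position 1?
Fix one position: (11-1)! = 3628800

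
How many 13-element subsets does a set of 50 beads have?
C(50,13) = 50!/(13!×37!) = 354860518600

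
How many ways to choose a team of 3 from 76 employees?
C(76,3) = 76!/(3!×73!) = 70300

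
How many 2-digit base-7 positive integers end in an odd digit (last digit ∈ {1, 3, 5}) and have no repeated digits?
Last∈{1,3,5}. Last=0: 0. Last nonzero: 3×5×P(5,0) = 15. Total = 15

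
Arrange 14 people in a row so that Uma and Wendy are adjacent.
Treat as block: (14-1)! × 2! = 6227020800 × 2 = 12454041600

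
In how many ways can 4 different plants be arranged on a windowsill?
4! = 24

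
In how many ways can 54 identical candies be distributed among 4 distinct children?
C(54+4-1, 4-1) = C(57, 3) = 29260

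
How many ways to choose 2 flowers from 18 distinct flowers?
C(18,2) = 18!/(2!×16!) = 153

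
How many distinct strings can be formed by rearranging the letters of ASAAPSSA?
8! / (4! × 3! × 1!) = 280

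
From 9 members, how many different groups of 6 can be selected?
C(9,6) = 9!/(6!×3!) = 84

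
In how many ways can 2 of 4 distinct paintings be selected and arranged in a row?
P(4,2) = 4!/(4-2)! = 12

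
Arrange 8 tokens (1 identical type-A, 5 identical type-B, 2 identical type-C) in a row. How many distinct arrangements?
8! / (1! × 5! × 2!) = 168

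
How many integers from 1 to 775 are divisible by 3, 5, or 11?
⌊775/3⌋+⌊775/5⌋+⌊775/11⌋ - ⌊775/15⌋-⌊775/33⌋-⌊775/55⌋ + ⌊775/165⌋ = 258+155+70 - 51-23-14 + 4 = 399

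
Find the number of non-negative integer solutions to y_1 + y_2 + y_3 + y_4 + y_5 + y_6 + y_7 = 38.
C(38+7-1, 7-1) = C(44, 6) = 7059052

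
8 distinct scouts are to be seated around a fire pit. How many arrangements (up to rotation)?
Circular: fix one position, arrange the rest. (8-1)! = 5040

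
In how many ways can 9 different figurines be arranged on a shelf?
9! = 362880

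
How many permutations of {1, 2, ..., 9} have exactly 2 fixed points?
Choose the 2 fixed points C(9,2) = 36, derange the rest: !7 = Σ_{j=0}^{7} (-1)^j·7!/j! = 5040 - 5040 + 2520 - 840 + 210 - 42 + 7 - 1 = 1854. Product = 36 × 1854 = 66744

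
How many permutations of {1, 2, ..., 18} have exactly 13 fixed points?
Choose the 13 fixed points C(18,13) = 8568, derange the rest: !5 = Σ_{j=0}^{5} (-1)^j·5!/j! = 120 - 120 + 60 - 20 + 5 - 1 = 44. Product = 8568 × 44 = 376992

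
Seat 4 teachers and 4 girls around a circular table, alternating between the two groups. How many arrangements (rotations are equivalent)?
Fix one of the teachers: (4-1)! ways for the remaining teachers, × 4! ways for the girls = 6 × 24 = 144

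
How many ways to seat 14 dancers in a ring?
Circular: fix one position, arrange the rest. (14-1)! = 6227020800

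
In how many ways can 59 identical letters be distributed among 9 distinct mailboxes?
C(59+9-1, 9-1) = C(67, 8) = 6522361560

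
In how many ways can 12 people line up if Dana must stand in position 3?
Fix one position: (12-1)! = 39916800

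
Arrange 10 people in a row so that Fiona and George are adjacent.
Treat as block: (10-1)! × 2! = 362880 × 2 = 725760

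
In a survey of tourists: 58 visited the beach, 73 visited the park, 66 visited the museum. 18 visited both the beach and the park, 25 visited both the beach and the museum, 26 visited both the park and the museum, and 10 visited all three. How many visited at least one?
|A∪B∪C| = 58+73+66-18-25-26+10 = 138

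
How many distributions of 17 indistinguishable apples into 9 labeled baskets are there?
C(17+9-1, 9-1) = C(25, 8) = 1081575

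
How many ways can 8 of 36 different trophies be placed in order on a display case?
P(36,8) = 36!/(36-8)! = 1220096908800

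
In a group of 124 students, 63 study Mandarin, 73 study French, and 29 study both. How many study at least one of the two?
|A∪B| = |A| + |B| - |A∩B| = 63 + 73 - 29 = 107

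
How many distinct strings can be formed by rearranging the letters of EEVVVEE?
7! / (3! × 4!) = 35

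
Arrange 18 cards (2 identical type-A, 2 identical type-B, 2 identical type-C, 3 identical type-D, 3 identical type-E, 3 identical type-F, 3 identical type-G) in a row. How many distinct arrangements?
18! / (2! × 2! × 2! × 3! × 3! × 3! × 3!) = 617512896000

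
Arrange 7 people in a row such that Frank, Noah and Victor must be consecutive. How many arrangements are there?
Treat the 3 as one block: (7-3+1)! × 3! = 120 × 6 = 720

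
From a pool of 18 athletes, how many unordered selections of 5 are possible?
C(18,5) = 18!/(5!×13!) = 8568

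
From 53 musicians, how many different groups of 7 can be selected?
C(53,7) = 53!/(7!×46!) = 154143080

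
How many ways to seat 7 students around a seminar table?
Circular: fix one position, arrange the rest. (7-1)! = 720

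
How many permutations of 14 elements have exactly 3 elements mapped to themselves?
Choose the 3 fixed points C(14,3) = 364, derange the rest: !11 = Σ_{j=0}^{11} (-1)^j·11!/j! = 39916800 - 39916800 + 19958400 - 6652800 + 1663200 - 332640 + 55440 - 7920 + 990 - 110 + 11 - 1 = 14684570. Product = 364 × 14684570 = 5345183480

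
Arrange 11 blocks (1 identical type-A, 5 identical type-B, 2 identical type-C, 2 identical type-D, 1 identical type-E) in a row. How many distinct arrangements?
11! / (1! × 5! × 2! × 2! × 1!) = 83160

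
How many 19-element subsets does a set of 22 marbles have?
C(22,19) = 22!/(19!×3!) = 1540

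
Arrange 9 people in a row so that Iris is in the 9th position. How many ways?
Fix one position: (9-1)! = 40320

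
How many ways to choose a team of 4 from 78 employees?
C(78,4) = 78!/(4!×74!) = 1426425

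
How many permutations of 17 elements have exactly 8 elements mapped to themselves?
Choose the 8 fixed points C(17,8) = 24310, derange the rest: !9 = Σ_{j=0}^{9} (-1)^j·9!/j! = 362880 - 362880 + 181440 - 60480 + 15120 - 3024 + 504 - 72 + 9 - 1 = 133496. Product = 24310 × 133496 = 3245287760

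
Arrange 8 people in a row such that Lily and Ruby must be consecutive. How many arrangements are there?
Treat the 2 as one block: (8-2+1)! × 2! = 5040 × 2 = 10080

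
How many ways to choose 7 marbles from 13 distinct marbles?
C(13,7) = 13!/(7!×6!) = 1716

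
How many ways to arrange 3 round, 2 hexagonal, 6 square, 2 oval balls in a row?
13! / (3! × 2! × 6! × 2!) = 360360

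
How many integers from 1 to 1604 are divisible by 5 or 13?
⌊1604/5⌋ + ⌊1604/13⌋ - ⌊1604/65⌋ = 320 + 123 - 24 = 419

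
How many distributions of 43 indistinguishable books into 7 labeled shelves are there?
C(43+7-1, 7-1) = C(49, 6) = 13983816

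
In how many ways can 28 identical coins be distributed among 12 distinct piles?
C(28+12-1, 12-1) = C(39, 11) = 1676056044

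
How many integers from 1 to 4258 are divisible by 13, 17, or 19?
⌊4258/13⌋+⌊4258/17⌋+⌊4258/19⌋ - ⌊4258/221⌋-⌊4258/247⌋-⌊4258/323⌋ + ⌊4258/4199⌋ = 327+250+224 - 19-17-13 + 1 = 753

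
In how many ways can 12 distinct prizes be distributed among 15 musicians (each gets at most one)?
P(15,12) = 15!/(15-12)! = 217945728000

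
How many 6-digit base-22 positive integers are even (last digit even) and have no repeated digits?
Last∈{0,2,4,6,8,10,12,14,16,18,20}. Last=0: 2441880. Last nonzero: 10×20×P(20,4) = 23256000. Total = 25697880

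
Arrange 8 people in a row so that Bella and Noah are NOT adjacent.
Total - adjacent = 8! - (8-1)!×2 = 40320 - 10080 = 30240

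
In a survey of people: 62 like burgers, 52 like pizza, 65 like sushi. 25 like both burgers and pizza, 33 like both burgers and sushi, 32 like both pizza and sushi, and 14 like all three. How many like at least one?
|A∪B∪C| = 62+52+65-25-33-32+14 = 103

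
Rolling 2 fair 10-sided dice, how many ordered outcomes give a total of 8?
Coefficient of x^8 in (x + x² + ... + x^10)^2. By inclusion-exclusion on dice exceeding 10: Σ_j (-1)^j C(2,j)·C(8-1-10j, 1) = C(2,0)·C(7,1) = 1·7 = 7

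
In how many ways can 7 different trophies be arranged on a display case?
7! = 5040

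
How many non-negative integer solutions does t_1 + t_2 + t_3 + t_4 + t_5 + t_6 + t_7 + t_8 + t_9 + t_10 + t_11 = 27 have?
C(27+11-1, 11-1) = C(37, 10) = 348330136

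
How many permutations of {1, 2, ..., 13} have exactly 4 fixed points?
Choose the 4 fixed points C(13,4) = 715, derange the rest: !9 = Σ_{j=0}^{9} (-1)^j·9!/j! = 362880 - 362880 + 181440 - 60480 + 15120 - 3024 + 504 - 72 + 9 - 1 = 133496. Product = 715 × 133496 = 95449640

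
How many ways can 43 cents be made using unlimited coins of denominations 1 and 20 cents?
Coefficient of x^43 in 1/(1-x^1) · 1/(1-x^20). Use j coins of 20 for j = 0..⌊43/20⌋ = 2, the rest in 1s: 2 + 1 = 3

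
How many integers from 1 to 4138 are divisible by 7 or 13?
⌊4138/7⌋ + ⌊4138/13⌋ - ⌊4138/91⌋ = 591 + 318 - 45 = 864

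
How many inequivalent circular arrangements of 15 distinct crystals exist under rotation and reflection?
(15-1)!/2 = 87178291200/2 = 43589145600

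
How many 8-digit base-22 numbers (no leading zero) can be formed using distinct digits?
First digit: 21 choices (nonzero). Then descending: 21 × 21 × 20 × 19 × 18 × 17 × 16 × 15 = 12307075200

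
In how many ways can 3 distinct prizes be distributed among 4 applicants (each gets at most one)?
P(4,3) = 4!/(4-3)! = 24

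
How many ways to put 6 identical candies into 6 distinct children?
C(6+6-1, 6-1) = C(11, 5) = 462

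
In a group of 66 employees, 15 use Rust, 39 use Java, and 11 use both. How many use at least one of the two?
|A∪B| = |A| + |B| - |A∩B| = 15 + 39 - 11 = 43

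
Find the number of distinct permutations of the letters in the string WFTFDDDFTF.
10! / (4! × 1! × 3! × 2!) = 12600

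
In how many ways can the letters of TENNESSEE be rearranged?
9! / (1! × 4! × 2! × 2!) = 3780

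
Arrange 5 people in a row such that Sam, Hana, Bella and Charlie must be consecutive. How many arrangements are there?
Treat the 4 as one block: (5-4+1)! × 4! = 2 × 24 = 48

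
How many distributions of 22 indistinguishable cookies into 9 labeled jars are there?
C(22+9-1, 9-1) = C(30, 8) = 5852925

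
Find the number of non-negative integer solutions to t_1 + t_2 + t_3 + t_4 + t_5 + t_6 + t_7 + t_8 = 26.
C(26+8-1, 8-1) = C(33, 7) = 4272048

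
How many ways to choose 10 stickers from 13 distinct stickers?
C(13,10) = 13!/(10!×3!) = 286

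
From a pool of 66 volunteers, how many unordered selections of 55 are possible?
C(66,55) = 66!/(55!×11!) = 1074082795968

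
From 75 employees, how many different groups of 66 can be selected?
C(75,66) = 75!/(66!×9!) = 125595622175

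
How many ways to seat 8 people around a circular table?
Circular: fix one position, arrange the rest. (8-1)! = 5040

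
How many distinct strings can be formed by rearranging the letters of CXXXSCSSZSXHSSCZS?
17! / (3! × 2! × 1! × 4! × 7!) = 245044800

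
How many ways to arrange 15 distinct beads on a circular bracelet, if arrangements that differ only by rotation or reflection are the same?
(15-1)!/2 = 87178291200/2 = 43589145600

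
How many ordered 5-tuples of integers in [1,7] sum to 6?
Coefficient of x^6 in (x + x² + ... + x^7)^5. By inclusion-exclusion on dice exceeding 7: Σ_j (-1)^j C(5,j)·C(6-1-7j, 4) = C(5,0)·C(5,4) = 1·5 = 5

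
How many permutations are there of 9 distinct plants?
9! = 362880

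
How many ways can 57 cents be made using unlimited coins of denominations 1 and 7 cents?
Coefficient of x^57 in 1/(1-x^1) · 1/(1-x^7). Use j coins of 7 for j = 0..⌊57/7⌋ = 8, the rest in 1s: 8 + 1 = 9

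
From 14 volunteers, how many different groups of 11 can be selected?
C(14,11) = 14!/(11!×3!) = 364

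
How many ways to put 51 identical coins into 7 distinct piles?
C(51+7-1, 7-1) = C(57, 6) = 36288252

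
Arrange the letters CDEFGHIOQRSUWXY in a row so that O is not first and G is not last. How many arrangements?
By inclusion-exclusion: 15! - 2×(15-1)! + (15-2)! = 1307674368000 - 174356582400 + 6227020800 = 1139544806400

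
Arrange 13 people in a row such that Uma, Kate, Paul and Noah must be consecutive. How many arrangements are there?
Treat the 4 as one block: (13-4+1)! × 4! = 3628800 × 24 = 87091200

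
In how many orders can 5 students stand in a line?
5! = 120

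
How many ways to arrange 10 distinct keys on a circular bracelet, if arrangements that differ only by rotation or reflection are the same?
(10-1)!/2 = 362880/2 = 181440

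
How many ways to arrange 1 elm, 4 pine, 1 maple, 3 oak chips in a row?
9! / (1! × 4! × 1! × 3!) = 2520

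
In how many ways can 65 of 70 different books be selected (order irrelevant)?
C(70,65) = 70!/(65!×5!) = 12103014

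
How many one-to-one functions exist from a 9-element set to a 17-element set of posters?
P(17,9) = 17!/(17-9)! = 8821612800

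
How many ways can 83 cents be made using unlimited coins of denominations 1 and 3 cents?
Coefficient of x^83 in 1/(1-x^1) · 1/(1-x^3). Use j coins of 3 for j = 0..⌊83/3⌋ = 27, the rest in 1s: 27 + 1 = 28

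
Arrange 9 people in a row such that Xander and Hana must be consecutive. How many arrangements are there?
Treat the 2 as one block: (9-2+1)! × 2! = 40320 × 2 = 80640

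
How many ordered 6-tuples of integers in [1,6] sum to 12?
Coefficient of x^12 in (x + x² + ... + x^6)^6. By inclusion-exclusion on dice exceeding 6: Σ_j (-1)^j C(6,j)·C(12-1-6j, 5) = C(6,0)·C(11,5) - C(6,1)·C(5,5) = 1·462 - 6·1 = 456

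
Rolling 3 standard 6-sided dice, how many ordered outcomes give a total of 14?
Coefficient of x^14 in (x + x² + ... + x^6)^3. By inclusion-exclusion on dice exceeding 6: Σ_j (-1)^j C(3,j)·C(14-1-6j, 2) = C(3,0)·C(13,2) - C(3,1)·C(7,2) = 1·78 - 3·21 = 15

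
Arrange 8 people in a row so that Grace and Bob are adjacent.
Treat as block: (8-1)! × 2! = 5040 × 2 = 10080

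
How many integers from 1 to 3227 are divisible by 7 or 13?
⌊3227/7⌋ + ⌊3227/13⌋ - ⌊3227/91⌋ = 461 + 248 - 35 = 674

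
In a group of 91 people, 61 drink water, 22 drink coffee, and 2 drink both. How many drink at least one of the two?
|A∪B| = |A| + |B| - |A∩B| = 61 + 22 - 2 = 81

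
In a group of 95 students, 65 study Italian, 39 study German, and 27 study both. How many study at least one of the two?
|A∪B| = |A| + |B| - |A∩B| = 65 + 39 - 27 = 77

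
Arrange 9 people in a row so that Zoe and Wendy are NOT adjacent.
Total - adjacent = 9! - (9-1)!×2 = 362880 - 80640 = 282240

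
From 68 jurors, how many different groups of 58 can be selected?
C(68,58) = 68!/(58!×10!) = 290752384208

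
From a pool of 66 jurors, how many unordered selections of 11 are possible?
C(66,11) = 66!/(11!×55!) = 1074082795968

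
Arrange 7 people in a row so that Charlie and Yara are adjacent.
Treat as block: (7-1)! × 2! = 720 × 2 = 1440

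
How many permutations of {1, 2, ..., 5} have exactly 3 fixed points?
Choose the 3 fixed points C(5,3) = 10, derange the rest: !2 = Σ_{j=0}^{2} (-1)^j·2!/j! = 2 - 2 + 1 = 1. Product = 10 × 1 = 10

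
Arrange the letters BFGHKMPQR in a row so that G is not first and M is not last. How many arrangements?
By inclusion-exclusion: 9! - 2×(9-1)! + (9-2)! = 362880 - 80640 + 5040 = 287280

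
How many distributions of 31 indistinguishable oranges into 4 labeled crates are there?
C(31+4-1, 4-1) = C(34, 3) = 5984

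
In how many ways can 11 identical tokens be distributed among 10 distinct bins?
C(11+10-1, 10-1) = C(20, 9) = 167960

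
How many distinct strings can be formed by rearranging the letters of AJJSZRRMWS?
10! / (1! × 2! × 1! × 1! × 2! × 1! × 2!) = 453600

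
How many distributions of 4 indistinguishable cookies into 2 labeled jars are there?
C(4+2-1, 2-1) = C(5, 1) = 5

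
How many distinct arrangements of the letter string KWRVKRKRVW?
10! / (3! × 2! × 3! × 2!) = 25200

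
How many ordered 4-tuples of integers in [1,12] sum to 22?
Coefficient of x^22 in (x + x² + ... + x^12)^4. By inclusion-exclusion on dice exceeding 12: Σ_j (-1)^j C(4,j)·C(22-1-12j, 3) = C(4,0)·C(21,3) - C(4,1)·C(9,3) = 1·1330 - 4·84 = 994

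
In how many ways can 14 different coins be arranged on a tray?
14! = 87178291200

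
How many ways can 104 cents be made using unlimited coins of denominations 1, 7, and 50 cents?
Coefficient of x^104 in 1/(1-x^1) · 1/(1-x^7) · 1/(1-x^50). Case on j = number of 50-cent coins (j = 0..2); remainder r = 104 - 50j is made from {1,7} in ⌊r/7⌋+1 ways. r = 104, 54, 4 → 15 + 8 + 1 = 24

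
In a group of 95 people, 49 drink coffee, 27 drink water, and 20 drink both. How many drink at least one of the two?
|A∪B| = |A| + |B| - |A∩B| = 49 + 27 - 20 = 56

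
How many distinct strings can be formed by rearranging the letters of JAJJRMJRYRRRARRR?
16! / (1! × 4! × 1! × 8! × 2!) = 10810800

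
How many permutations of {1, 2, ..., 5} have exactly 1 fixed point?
Choose the 1 fixed point C(5,1) = 5, derange the rest: !4 = Σ_{j=0}^{4} (-1)^j·4!/j! = 24 - 24 + 12 - 4 + 1 = 9. Product = 5 × 9 = 45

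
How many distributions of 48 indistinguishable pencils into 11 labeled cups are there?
C(48+11-1, 11-1) = C(58, 10) = 52179482355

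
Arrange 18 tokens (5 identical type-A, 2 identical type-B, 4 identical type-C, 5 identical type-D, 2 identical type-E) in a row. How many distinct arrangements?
18! / (5! × 2! × 4! × 5! × 2!) = 4631346720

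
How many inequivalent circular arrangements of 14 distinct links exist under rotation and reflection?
(14-1)!/2 = 6227020800/2 = 3113510400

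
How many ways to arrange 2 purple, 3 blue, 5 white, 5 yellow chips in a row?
15! / (2! × 3! × 5! × 5!) = 7567560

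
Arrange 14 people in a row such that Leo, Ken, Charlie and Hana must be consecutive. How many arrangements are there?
Treat the 4 as one block: (14-4+1)! × 4! = 39916800 × 24 = 958003200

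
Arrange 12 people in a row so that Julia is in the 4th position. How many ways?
Fix one position: (12-1)! = 39916800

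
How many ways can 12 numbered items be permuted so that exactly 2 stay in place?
Choose the 2 fixed points C(12,2) = 66, derange the rest: !10 = Σ_{j=0}^{10} (-1)^j·10!/j! = 3628800 - 3628800 + 1814400 - 604800 + 151200 - 30240 + 5040 - 720 + 90 - 10 + 1 = 1334961. Product = 66 × 1334961 = 88107426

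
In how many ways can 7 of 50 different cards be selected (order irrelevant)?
C(50,7) = 50!/(7!×43!) = 99884400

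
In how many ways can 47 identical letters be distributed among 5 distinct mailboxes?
C(47+5-1, 5-1) = C(51, 4) = 249900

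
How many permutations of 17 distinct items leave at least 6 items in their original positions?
Exactly j fixed points: C(17,j)·!(17-j); sum over j ≥ 6 (derangement numbers via !m = (m-1)·(!(m-1) + !(m-2)): !0..!11 = 1, 0, 1, 2, 9, 44, 265, 1854, 14833, 133496, 1334961, 14684570). Σ_{j=6}^{17} C(17,j)·!(17-j) = C(17,6)·!11 + C(17,7)·!10 + C(17,8)·!9 + C(17,9)·!8 + C(17,10)·!7 + C(17,11)·!6 + C(17,12)·!5 + C(17,13)·!4 + C(17,14)·!3 + C(17,15)·!2 + C(17,16)·!1 + C(17,17)·!0 = 12376·14684570 + 19448·1334961 + 24310·133496 + 24310·14833 + 19448·1854 + 12376·265 + 6188·44 + 2380·9 + 680·2 + 136·1 + 17·0 + 1·1 = 211344069259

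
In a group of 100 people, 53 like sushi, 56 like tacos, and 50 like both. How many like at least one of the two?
|A∪B| = |A| + |B| - |A∩B| = 53 + 56 - 50 = 59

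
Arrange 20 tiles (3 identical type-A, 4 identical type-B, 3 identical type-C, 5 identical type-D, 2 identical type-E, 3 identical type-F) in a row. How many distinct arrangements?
20! / (3! × 4! × 3! × 5! × 2! × 3!) = 1955457504000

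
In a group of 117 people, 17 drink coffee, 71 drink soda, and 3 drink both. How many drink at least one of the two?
|A∪B| = |A| + |B| - |A∩B| = 17 + 71 - 3 = 85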